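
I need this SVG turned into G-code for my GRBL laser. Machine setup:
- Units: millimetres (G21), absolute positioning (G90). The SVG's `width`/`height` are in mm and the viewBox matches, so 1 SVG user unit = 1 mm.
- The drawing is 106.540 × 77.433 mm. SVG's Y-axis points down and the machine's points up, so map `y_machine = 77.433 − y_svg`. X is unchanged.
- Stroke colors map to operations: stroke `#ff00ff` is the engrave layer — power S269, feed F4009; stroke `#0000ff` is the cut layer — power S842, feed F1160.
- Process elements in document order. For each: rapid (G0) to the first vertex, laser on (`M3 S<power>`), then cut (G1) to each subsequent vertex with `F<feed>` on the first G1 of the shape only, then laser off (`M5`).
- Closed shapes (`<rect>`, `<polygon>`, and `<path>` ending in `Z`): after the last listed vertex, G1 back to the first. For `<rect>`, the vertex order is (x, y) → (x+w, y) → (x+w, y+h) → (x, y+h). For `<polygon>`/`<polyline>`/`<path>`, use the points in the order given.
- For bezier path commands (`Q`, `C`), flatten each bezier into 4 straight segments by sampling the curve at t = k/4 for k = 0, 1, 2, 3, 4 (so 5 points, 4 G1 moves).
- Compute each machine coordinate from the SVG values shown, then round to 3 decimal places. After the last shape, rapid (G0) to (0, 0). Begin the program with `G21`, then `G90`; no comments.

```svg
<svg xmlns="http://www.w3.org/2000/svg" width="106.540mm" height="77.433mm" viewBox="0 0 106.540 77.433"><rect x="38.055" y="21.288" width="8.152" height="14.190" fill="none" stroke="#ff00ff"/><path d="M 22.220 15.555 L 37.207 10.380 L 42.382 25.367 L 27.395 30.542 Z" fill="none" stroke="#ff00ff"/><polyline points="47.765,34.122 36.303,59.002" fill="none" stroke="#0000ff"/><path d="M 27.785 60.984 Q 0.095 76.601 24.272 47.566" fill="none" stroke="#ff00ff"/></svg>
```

Since the viewBox matches the mm dimensions, user units are millimetres directly. The only transform is the Y-flip y_m = 77.433 − y_svg.

Shape 1 is a rectangle drawn with `<rect>`. Its stroke #ff00ff means engrave at S269, F4009. After flipping Y the toolpath is (38.055,56.145) → (46.207,56.145) → (46.207,41.955) → (38.055,41.955) → (38.055,56.145), returning to the start.

Shape 2 is a regular polygon drawn with `<path>`. Its stroke #ff00ff means engrave at S269, F4009. After flipping Y the toolpath is (22.220,61.878) → (37.207,67.053) → (42.382,52.066) → (27.395,46.891) → (22.220,61.878), returning to the start.

Shape 3 is a line segment drawn with `<polyline>`. Its stroke #0000ff means cut at S842, F1160. After flipping Y the toolpath is (47.765,43.311) → (36.303,18.431).

Shape 4 is a quadratic bezier drawn with `<path>`. Its stroke #ff00ff means engrave at S269, F4009. After flipping Y the toolpath is (27.785,16.449) → (17.182,11.431) → (13.062,11.995) → (15.425,18.140) → (24.272,29.867).

G21
G90
G0 X38.055 Y56.145
M3 S269
G1 X46.207 Y56.145 F4009
G1 X46.207 Y41.955
G1 X38.055 Y41.955
G1 X38.055 Y56.145
M5
G0 X22.220 Y61.878
M3 S269
G1 X37.207 Y67.053 F4009
G1 X42.382 Y52.066
G1 X27.395 Y46.891
G1 X22.220 Y61.878
M5
G0 X47.765 Y43.311
M3 S842
G1 X36.303 Y18.431 F1160
M5
G0 X27.785 Y16.449
M3 S269
G1 X17.182 Y11.431 F4009
G1 X13.062 Y11.995
G1 X15.425 Y18.140
G1 X24.272 Y29.867
M5
G0 X0.000 Y0.000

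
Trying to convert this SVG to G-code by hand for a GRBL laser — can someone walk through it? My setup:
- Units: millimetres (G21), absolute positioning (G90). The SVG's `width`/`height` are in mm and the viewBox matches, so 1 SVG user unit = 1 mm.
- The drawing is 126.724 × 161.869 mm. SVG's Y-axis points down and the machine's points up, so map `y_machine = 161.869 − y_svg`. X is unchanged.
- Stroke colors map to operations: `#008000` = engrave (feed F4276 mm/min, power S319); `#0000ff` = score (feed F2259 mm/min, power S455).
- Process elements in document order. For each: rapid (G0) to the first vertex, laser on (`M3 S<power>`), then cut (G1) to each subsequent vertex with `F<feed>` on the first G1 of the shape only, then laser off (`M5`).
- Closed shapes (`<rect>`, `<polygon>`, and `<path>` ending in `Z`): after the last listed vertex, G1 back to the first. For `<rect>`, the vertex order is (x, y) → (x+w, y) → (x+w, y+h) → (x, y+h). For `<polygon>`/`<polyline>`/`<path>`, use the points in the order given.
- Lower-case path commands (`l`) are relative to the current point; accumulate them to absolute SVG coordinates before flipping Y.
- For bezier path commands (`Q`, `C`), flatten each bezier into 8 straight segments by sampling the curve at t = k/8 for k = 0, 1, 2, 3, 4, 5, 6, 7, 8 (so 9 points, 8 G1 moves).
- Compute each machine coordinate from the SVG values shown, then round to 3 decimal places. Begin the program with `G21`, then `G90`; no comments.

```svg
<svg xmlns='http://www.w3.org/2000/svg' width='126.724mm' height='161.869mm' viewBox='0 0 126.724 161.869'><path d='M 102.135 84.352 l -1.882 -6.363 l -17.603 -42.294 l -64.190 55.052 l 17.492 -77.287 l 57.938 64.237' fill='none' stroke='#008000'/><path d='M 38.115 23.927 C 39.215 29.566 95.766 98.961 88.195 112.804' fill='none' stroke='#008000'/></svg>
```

viewBox `0 0 126.724 161.869` with mm width/height → 1 unit = 1 mm. Flip: y_m = 161.869 − y_svg.

**Shape 1** — `<path>` open polyline, stroke `#008000` → engrave (S319, F4276). Machine vertices: (102.135,77.517) → (100.253,83.880) → (82.650,126.174) → (18.460,71.122) → (35.952,148.409) → (93.890,84.172). Open path.

**Shape 2** — `<path>` cubic bezier, stroke `#008000` → engrave (S319, F4276). Control points (SVG): P0=(38.115,23.927), P1=(39.215,29.566), P2=(95.766,98.961), P3=(88.195,112.804); sampled at t=k/8. Machine vertices: (38.115,137.942) → (40.893,133.072) → (47.469,123.623) → (56.440,110.993) → (66.407,96.580) → (75.967,81.783) → (83.719,67.999) → (88.262,56.627) → (88.195,49.065). Open path.

G21
G90
G0 X102.135 Y77.517
M3 S319
G1 X100.253 Y83.880 F4276
G1 X82.650 Y126.174
G1 X18.460 Y71.122
G1 X35.952 Y148.409
G1 X93.890 Y84.172
M5
G0 X38.115 Y137.942
M3 S319
G1 X40.893 Y133.072 F4276
G1 X47.469 Y123.623
G1 X56.440 Y110.993
G1 X66.407 Y96.580
G1 X75.967 Y81.783
G1 X83.719 Y67.999
G1 X88.262 Y56.627
G1 X88.195 Y49.065
M5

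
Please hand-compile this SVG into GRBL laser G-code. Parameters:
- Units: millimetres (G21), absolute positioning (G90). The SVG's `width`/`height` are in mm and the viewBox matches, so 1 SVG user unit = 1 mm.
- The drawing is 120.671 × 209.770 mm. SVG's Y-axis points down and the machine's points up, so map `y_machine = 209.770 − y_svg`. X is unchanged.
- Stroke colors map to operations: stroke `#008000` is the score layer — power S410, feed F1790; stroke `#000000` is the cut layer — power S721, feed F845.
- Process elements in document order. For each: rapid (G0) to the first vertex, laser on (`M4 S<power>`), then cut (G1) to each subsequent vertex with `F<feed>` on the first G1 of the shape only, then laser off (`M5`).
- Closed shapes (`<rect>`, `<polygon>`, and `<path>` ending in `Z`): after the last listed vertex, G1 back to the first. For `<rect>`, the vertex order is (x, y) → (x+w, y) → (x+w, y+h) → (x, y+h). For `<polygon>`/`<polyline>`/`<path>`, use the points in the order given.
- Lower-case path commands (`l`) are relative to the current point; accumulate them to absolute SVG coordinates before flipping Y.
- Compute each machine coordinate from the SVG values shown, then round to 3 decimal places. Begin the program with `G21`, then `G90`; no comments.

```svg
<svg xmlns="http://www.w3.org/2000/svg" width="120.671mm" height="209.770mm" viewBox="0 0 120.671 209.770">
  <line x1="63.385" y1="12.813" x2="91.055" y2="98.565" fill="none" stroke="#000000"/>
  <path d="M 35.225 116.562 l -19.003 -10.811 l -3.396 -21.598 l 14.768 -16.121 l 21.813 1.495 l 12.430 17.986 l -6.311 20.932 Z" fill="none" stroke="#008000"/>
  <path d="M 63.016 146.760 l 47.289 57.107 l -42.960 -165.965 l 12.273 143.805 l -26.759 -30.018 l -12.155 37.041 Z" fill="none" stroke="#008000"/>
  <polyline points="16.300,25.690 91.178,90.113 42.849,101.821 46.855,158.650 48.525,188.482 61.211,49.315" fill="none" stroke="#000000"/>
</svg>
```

1 u = 1 mm; y_m = 209.770 − y.

[1] `<line>` line segment, #000000→cut S721 F845: (63.385,196.957) → (91.055,111.205)

[2] `<path>` regular polygon, #008000→score S410 F1790: (35.225,93.208) → (16.222,104.019) → (12.826,125.617) → (27.594,141.738) → (49.407,140.243) → (61.837,122.257) → (55.526,101.325) → (35.225,93.208) (closed)

[3] `<path>` closed polygon, #008000→score S410 F1790: (63.016,63.010) → (110.305,5.903) → (67.345,171.868) → (79.618,28.063) → (52.859,58.081) → (40.704,21.040) → (63.016,63.010) (closed)

[4] `<polyline>` open polyline, #000000→cut S721 F845: (16.300,184.080) → (91.178,119.657) → (42.849,107.949) → (46.855,51.120) → (48.525,21.288) → (61.211,160.455)

G21
G90
G0 X63.385 Y196.957
M4 S721
G1 X91.055 Y111.205 F845
M5
G0 X35.225 Y93.208
M4 S410
G1 X16.222 Y104.019 F1790
G1 X12.826 Y125.617
G1 X27.594 Y141.738
G1 X49.407 Y140.243
G1 X61.837 Y122.257
G1 X55.526 Y101.325
G1 X35.225 Y93.208
M5
G0 X63.016 Y63.010
M4 S410
G1 X110.305 Y5.903 F1790
G1 X67.345 Y171.868
G1 X79.618 Y28.063
G1 X52.859 Y58.081
G1 X40.704 Y21.040
G1 X63.016 Y63.010
M5
G0 X16.300 Y184.080
M4 S721
G1 X91.178 Y119.657 F845
G1 X42.849 Y107.949
G1 X46.855 Y51.120
G1 X48.525 Y21.288
G1 X61.211 Y160.455
M5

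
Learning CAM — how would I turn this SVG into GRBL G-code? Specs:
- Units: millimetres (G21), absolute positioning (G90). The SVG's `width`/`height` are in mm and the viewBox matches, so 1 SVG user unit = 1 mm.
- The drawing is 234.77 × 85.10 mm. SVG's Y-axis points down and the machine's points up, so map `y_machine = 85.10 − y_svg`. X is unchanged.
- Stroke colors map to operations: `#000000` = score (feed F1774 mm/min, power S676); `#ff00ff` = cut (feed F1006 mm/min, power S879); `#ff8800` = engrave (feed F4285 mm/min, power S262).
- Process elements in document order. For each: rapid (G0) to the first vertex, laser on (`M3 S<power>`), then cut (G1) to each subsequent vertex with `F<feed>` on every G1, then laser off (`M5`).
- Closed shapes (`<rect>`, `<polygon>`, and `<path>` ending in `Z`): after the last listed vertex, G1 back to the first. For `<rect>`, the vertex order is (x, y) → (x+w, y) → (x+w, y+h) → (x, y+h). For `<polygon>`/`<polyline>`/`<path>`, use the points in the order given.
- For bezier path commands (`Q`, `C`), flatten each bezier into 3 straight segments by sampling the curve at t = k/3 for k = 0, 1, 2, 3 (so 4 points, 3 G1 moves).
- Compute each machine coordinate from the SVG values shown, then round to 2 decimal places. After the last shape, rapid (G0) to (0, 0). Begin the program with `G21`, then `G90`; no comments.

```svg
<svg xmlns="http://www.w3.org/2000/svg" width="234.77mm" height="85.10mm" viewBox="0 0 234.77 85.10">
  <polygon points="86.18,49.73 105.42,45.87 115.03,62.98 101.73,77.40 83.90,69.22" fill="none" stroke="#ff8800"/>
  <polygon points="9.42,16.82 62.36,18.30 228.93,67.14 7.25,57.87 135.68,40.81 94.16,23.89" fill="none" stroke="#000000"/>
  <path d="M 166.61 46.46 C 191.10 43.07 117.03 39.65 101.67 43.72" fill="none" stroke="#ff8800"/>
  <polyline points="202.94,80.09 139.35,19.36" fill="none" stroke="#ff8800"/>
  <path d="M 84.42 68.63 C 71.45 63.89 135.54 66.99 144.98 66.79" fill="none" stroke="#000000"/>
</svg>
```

G21
G90
G0 X86.18 Y35.37
M3 S262
G1 X105.42 Y39.23 F4285
G1 X115.03 Y22.12 F4285
G1 X101.73 Y7.70 F4285
G1 X83.90 Y15.88 F4285
G1 X86.18 Y35.37 F4285
M5
G0 X9.42 Y68.28
M3 S676
G1 X62.36 Y66.80 F1774
G1 X228.93 Y17.96 F1774
G1 X7.25 Y27.23 F1774
G1 X135.68 Y44.29 F1774
G1 X94.16 Y61.21 F1774
G1 X9.42 Y68.28 F1774
M5
G0 X166.61 Y38.64
M3 S262
G1 X164.07 Y41.76 F4285
G1 X130.78 Y43.23 F4285
G1 X101.67 Y41.38 F4285
M5
G0 X202.94 Y5.01
M3 S262
G1 X139.35 Y65.74 F4285
M5
G0 X84.42 Y16.47
M3 S676
G1 X92.26 Y19.01 F1774
G1 X122.20 Y18.80 F1774
G1 X144.98 Y18.31 F1774
M5
G0 X0.00 Y0.00

1 u = 1 mm; y_m = 85.10 − y.

[1] `<polygon>` regular polygon, #ff8800→engrave S262 F4285: (86.18,35.37) → (105.42,39.23) → (115.03,22.12) → (101.73,7.70) → (83.90,15.88) → (86.18,35.37) (closed)

[2] `<polygon>` closed polygon, #000000→score S676 F1774: (9.42,68.28) → (62.36,66.80) → (228.93,17.96) → (7.25,27.23) → (135.68,44.29) → (94.16,61.21) → (9.42,68.28) (closed)

[3] `<path>` cubic bezier, #ff8800→engrave S262 F4285: (166.61,38.64) → (164.07,41.76) → (130.78,43.23) → (101.67,41.38)

[4] `<polyline>` line segment, #ff8800→engrave S262 F4285: (202.94,5.01) → (139.35,65.74)

[5] `<path>` cubic bezier, #000000→score S676 F1774: (84.42,16.47) → (92.26,19.01) → (122.20,18.80) → (144.98,18.31)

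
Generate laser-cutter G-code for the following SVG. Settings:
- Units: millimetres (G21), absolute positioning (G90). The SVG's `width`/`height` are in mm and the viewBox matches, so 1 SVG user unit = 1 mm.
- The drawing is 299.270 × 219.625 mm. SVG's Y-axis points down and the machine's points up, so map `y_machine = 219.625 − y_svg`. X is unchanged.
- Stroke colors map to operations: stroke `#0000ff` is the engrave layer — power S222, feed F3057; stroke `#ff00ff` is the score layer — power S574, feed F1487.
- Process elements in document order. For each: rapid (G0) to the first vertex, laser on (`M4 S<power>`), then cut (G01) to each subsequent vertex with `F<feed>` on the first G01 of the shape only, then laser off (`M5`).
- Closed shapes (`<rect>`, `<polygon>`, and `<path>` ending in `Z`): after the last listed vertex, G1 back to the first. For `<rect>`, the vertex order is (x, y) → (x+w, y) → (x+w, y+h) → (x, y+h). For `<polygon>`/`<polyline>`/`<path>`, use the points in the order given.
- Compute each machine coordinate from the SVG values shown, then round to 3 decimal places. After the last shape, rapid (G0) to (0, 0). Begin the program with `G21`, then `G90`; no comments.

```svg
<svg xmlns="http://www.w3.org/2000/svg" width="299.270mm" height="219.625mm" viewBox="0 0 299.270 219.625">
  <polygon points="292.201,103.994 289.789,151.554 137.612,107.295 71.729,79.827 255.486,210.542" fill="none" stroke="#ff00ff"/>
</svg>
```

G21
G90
G0 X292.201 Y115.631
M4 S574
G01 X289.789 Y68.071 F1487
G01 X137.612 Y112.330
G01 X71.729 Y139.798
G01 X255.486 Y9.083
G01 X292.201 Y115.631
M5
G0 X0.000 Y0.000

Since the viewBox matches the mm dimensions, user units are millimetres directly. The only transform is the Y-flip y_m = 219.625 − y_svg.

Shape 1 is a closed polygon drawn with `<polygon>`. Its stroke #ff00ff means score at S574, F1487. After flipping Y the toolpath is (292.201,115.631) → (289.789,68.071) → (137.612,112.330) → (71.729,139.798) → (255.486,9.083) → (292.201,115.631), returning to the start.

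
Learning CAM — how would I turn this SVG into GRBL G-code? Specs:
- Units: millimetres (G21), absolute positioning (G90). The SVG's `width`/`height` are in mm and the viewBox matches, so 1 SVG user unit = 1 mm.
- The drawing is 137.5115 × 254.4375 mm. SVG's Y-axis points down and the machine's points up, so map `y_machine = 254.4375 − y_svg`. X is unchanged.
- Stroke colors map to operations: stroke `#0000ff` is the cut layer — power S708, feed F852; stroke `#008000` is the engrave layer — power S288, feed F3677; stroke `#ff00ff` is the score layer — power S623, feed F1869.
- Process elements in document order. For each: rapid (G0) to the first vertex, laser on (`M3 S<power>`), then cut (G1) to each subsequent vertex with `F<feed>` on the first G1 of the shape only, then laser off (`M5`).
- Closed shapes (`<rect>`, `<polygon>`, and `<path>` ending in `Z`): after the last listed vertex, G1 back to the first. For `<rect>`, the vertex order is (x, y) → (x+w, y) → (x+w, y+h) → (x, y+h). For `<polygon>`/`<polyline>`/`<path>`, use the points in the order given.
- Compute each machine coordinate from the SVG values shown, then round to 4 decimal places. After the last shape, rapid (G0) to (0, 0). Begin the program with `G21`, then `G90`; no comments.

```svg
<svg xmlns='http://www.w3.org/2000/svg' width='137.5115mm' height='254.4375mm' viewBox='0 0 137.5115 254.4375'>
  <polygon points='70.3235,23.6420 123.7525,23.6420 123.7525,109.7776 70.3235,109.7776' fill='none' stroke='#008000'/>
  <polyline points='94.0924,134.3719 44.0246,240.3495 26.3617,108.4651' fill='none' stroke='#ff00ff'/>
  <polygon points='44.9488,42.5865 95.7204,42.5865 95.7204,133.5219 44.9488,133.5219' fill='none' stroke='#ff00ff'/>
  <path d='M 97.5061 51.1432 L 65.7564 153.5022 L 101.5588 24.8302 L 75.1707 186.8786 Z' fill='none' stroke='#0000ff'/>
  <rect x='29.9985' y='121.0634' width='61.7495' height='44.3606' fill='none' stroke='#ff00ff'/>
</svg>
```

G21
G90
G0 X70.3235 Y230.7955
M3 S288
G1 X123.7525 Y230.7955 F3677
G1 X123.7525 Y144.6599
G1 X70.3235 Y144.6599
G1 X70.3235 Y230.7955
M5
G0 X94.0924 Y120.0656
M3 S623
G1 X44.0246 Y14.0880 F1869
G1 X26.3617 Y145.9724
M5
G0 X44.9488 Y211.8510
M3 S623
G1 X95.7204 Y211.8510 F1869
G1 X95.7204 Y120.9156
G1 X44.9488 Y120.9156
G1 X44.9488 Y211.8510
M5
G0 X97.5061 Y203.2943
M3 S708
G1 X65.7564 Y100.9353 F852
G1 X101.5588 Y229.6073
G1 X75.1707 Y67.5589
G1 X97.5061 Y203.2943
M5
G0 X29.9985 Y133.3741
M3 S623
G1 X91.7480 Y133.3741 F1869
G1 X91.7480 Y89.0135
G1 X29.9985 Y89.0135
G1 X29.9985 Y133.3741
M5
G0 X0.0000 Y0.0000

1 u = 1 mm; y_m = 254.4375 − y.

[1] `<polygon>` rectangle, #008000→engrave S288 F3677: (70.3235,230.7955) → (123.7525,230.7955) → (123.7525,144.6599) → (70.3235,144.6599) → (70.3235,230.7955) (closed)

[2] `<polyline>` open polyline, #ff00ff→score S623 F1869: (94.0924,120.0656) → (44.0246,14.0880) → (26.3617,145.9724)

[3] `<polygon>` rectangle, #ff00ff→score S623 F1869: (44.9488,211.8510) → (95.7204,211.8510) → (95.7204,120.9156) → (44.9488,120.9156) → (44.9488,211.8510) (closed)

[4] `<path>` closed polygon, #0000ff→cut S708 F852: (97.5061,203.2943) → (65.7564,100.9353) → (101.5588,229.6073) → (75.1707,67.5589) → (97.5061,203.2943) (closed)

[5] `<rect>` rectangle, #ff00ff→score S623 F1869: (29.9985,133.3741) → (91.7480,133.3741) → (91.7480,89.0135) → (29.9985,89.0135) → (29.9985,133.3741) (closed)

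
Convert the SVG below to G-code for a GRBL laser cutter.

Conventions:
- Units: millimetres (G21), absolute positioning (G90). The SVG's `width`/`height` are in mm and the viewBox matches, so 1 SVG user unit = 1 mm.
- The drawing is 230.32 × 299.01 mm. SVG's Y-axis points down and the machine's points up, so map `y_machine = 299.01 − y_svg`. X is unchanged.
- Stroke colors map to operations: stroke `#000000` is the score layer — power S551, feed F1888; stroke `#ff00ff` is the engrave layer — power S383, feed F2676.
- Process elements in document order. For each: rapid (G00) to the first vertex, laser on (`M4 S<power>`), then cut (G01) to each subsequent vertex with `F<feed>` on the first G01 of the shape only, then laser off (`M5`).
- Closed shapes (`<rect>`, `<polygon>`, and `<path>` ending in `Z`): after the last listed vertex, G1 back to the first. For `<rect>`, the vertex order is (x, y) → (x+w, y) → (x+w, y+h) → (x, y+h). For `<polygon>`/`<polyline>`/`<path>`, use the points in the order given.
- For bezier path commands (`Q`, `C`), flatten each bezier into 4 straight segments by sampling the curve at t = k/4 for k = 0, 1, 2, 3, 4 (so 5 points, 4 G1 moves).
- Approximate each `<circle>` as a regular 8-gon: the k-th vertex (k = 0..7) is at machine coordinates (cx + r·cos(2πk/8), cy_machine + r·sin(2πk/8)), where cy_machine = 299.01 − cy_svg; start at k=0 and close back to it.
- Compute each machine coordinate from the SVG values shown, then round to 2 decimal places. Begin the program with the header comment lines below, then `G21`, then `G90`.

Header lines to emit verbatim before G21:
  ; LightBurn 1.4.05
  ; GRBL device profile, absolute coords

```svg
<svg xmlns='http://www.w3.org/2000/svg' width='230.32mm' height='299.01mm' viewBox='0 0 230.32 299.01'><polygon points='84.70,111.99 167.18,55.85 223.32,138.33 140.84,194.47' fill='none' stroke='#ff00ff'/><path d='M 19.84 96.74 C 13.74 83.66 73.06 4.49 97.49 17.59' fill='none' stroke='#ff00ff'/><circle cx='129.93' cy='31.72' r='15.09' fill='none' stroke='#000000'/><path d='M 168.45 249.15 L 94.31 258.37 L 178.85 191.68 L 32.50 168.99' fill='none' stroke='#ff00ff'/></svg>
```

1 u = 1 mm; y_m = 299.01 − y.

[1] `<polygon>` regular polygon, #ff00ff→engrave S383 F2676: (84.70,187.02) → (167.18,243.16) → (223.32,160.68) → (140.84,104.54) → (84.70,187.02) (closed)

[2] `<path>` cubic bezier, #ff00ff→engrave S383 F2676: (19.84,202.27) → (25.96,222.00) → (47.22,251.66) → (74.19,276.42) → (97.49,281.42)

[3] `<circle>` circle, #000000→score S551 F1888: (145.02,267.29) → (140.60,277.96) → (129.93,282.38) → (119.26,277.96) → (114.84,267.29) → (119.26,256.62) → (129.93,252.20) → (140.60,256.62) → (145.02,267.29) (closed)

[4] `<path>` open polyline, #ff00ff→engrave S383 F2676: (168.45,49.86) → (94.31,40.64) → (178.85,107.33) → (32.50,130.02)

; LightBurn 1.4.05
; GRBL device profile, absolute coords
G21
G90
G00 X84.70 Y187.02
M4 S383
G01 X167.18 Y243.16 F2676
G01 X223.32 Y160.68
G01 X140.84 Y104.54
G01 X84.70 Y187.02
M5
G00 X19.84 Y202.27
M4 S383
G01 X25.96 Y222.00 F2676
G01 X47.22 Y251.66
G01 X74.19 Y276.42
G01 X97.49 Y281.42
M5
G00 X145.02 Y267.29
M4 S551
G01 X140.60 Y277.96 F1888
G01 X129.93 Y282.38
G01 X119.26 Y277.96
G01 X114.84 Y267.29
G01 X119.26 Y256.62
G01 X129.93 Y252.20
G01 X140.60 Y256.62
G01 X145.02 Y267.29
M5
G00 X168.45 Y49.86
M4 S383
G01 X94.31 Y40.64 F2676
G01 X178.85 Y107.33
G01 X32.50 Y130.02
M5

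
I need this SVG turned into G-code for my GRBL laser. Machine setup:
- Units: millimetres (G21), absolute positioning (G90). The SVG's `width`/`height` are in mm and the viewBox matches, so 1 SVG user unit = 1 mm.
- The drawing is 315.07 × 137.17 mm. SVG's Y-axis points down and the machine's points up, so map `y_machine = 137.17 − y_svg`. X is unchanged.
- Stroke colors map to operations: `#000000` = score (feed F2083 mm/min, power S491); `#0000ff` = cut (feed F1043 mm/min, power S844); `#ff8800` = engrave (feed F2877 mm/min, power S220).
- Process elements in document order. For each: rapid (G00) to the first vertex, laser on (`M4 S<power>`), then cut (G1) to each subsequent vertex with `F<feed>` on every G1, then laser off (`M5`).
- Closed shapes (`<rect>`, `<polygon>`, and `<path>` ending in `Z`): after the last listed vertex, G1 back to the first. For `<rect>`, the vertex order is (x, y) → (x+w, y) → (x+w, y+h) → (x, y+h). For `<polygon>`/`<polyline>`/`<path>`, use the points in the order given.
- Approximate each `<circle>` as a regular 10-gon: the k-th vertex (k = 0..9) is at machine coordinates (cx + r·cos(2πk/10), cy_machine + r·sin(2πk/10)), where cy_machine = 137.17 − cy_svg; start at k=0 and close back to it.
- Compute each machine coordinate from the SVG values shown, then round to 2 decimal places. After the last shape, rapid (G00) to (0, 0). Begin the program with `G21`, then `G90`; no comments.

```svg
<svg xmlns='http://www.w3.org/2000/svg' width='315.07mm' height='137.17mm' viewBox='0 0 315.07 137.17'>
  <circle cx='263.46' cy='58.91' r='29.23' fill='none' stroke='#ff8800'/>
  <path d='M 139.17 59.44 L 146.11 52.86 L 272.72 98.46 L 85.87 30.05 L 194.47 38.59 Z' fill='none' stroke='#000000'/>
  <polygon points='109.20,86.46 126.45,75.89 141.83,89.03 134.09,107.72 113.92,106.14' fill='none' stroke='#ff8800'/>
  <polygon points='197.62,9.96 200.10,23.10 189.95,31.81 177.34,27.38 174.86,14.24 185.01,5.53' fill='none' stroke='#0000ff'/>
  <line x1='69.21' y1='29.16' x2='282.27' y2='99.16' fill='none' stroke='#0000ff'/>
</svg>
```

viewBox `0 0 315.07 137.17` with mm width/height → 1 unit = 1 mm. Flip: y_m = 137.17 − y_svg.

**Shape 1** — `<circle>` circle, stroke `#ff8800` → engrave (S220, F2877). Machine vertices: (292.69,78.26) → (287.11,95.44) → (272.49,106.06) → (254.43,106.06) → (239.81,95.44) → (234.23,78.26) → (239.81,61.08) → (254.43,50.46) → (272.49,50.46) → (287.11,61.08) → (292.69,78.26). Closed: final G1 returns to the first vertex.

**Shape 2** — `<path>` closed polygon, stroke `#000000` → score (S491, F2083). Machine vertices: (139.17,77.73) → (146.11,84.31) → (272.72,38.71) → (85.87,107.12) → (194.47,98.58) → (139.17,77.73). Closed: final G1 returns to the first vertex.

**Shape 3** — `<polygon>` regular polygon, stroke `#ff8800` → engrave (S220, F2877). Machine vertices: (109.20,50.71) → (126.45,61.28) → (141.83,48.14) → (134.09,29.45) → (113.92,31.03) → (109.20,50.71). Closed: final G1 returns to the first vertex.

**Shape 4** — `<polygon>` regular polygon, stroke `#0000ff` → cut (S844, F1043). Machine vertices: (197.62,127.21) → (200.10,114.07) → (189.95,105.36) → (177.34,109.79) → (174.86,122.93) → (185.01,131.64) → (197.62,127.21). Closed: final G1 returns to the first vertex.

**Shape 5** — `<line>` line segment, stroke `#0000ff` → cut (S844, F1043). Machine vertices: (69.21,108.01) → (282.27,38.01). Open path.

G21
G90
G00 X292.69 Y78.26
M4 S220
G1 X287.11 Y95.44 F2877
G1 X272.49 Y106.06 F2877
G1 X254.43 Y106.06 F2877
G1 X239.81 Y95.44 F2877
G1 X234.23 Y78.26 F2877
G1 X239.81 Y61.08 F2877
G1 X254.43 Y50.46 F2877
G1 X272.49 Y50.46 F2877
G1 X287.11 Y61.08 F2877
G1 X292.69 Y78.26 F2877
M5
G00 X139.17 Y77.73
M4 S491
G1 X146.11 Y84.31 F2083
G1 X272.72 Y38.71 F2083
G1 X85.87 Y107.12 F2083
G1 X194.47 Y98.58 F2083
G1 X139.17 Y77.73 F2083
M5
G00 X109.20 Y50.71
M4 S220
G1 X126.45 Y61.28 F2877
G1 X141.83 Y48.14 F2877
G1 X134.09 Y29.45 F2877
G1 X113.92 Y31.03 F2877
G1 X109.20 Y50.71 F2877
M5
G00 X197.62 Y127.21
M4 S844
G1 X200.10 Y114.07 F1043
G1 X189.95 Y105.36 F1043
G1 X177.34 Y109.79 F1043
G1 X174.86 Y122.93 F1043
G1 X185.01 Y131.64 F1043
G1 X197.62 Y127.21 F1043
M5
G00 X69.21 Y108.01
M4 S844
G1 X282.27 Y38.01 F1043
M5
G00 X0.00 Y0.00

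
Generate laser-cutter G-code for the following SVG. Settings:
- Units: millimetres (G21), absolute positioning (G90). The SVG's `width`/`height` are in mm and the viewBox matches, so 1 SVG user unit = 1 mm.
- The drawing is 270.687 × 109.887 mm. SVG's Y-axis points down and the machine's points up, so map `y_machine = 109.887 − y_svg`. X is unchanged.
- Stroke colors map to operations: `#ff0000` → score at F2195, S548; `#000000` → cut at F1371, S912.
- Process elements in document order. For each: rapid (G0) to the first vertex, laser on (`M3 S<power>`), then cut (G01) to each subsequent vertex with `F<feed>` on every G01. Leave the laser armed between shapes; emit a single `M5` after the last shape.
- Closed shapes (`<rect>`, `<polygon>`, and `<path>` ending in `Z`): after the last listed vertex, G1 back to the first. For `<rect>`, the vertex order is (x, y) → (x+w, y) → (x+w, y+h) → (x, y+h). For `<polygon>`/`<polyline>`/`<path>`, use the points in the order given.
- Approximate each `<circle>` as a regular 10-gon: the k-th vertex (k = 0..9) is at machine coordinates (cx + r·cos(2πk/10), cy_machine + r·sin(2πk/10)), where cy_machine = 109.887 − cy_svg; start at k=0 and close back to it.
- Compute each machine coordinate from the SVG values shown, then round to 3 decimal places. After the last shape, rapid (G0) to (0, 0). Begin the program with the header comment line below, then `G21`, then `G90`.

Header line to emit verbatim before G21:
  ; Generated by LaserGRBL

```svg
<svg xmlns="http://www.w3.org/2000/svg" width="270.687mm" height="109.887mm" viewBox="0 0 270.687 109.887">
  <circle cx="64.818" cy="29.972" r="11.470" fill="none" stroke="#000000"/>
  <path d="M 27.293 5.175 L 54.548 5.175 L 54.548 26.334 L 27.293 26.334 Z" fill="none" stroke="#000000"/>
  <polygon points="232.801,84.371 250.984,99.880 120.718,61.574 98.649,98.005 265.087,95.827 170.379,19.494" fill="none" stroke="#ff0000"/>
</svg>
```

Since the viewBox matches the mm dimensions, user units are millimetres directly. The only transform is the Y-flip y_m = 109.887 − y_svg.

Shape 1 is a circle drawn with `<circle>`. Its stroke #000000 means cut at S912, F1371. After flipping Y the toolpath is (76.288,79.915) → (74.097,86.657) → (68.362,90.824) → (61.274,90.824) → (55.539,86.657) → (53.348,79.915) → (55.539,73.173) → (61.274,69.006) → (68.362,69.006) → (74.097,73.173) → (76.288,79.915), returning to the start.

Shape 2 is a rectangle drawn with `<path>`. Its stroke #000000 means cut at S912, F1371. After flipping Y the toolpath is (27.293,104.712) → (54.548,104.712) → (54.548,83.553) → (27.293,83.553) → (27.293,104.712), returning to the start.

Shape 3 is a closed polygon drawn with `<polygon>`. Its stroke #ff0000 means score at S548, F2195. After flipping Y the toolpath is (232.801,25.516) → (250.984,10.007) → (120.718,48.313) → (98.649,11.882) → (265.087,14.060) → (170.379,90.393) → (232.801,25.516), returning to the start.

; Generated by LaserGRBL
G21
G90
G0 X76.288 Y79.915
M3 S912
G01 X74.097 Y86.657 F1371
G01 X68.362 Y90.824 F1371
G01 X61.274 Y90.824 F1371
G01 X55.539 Y86.657 F1371
G01 X53.348 Y79.915 F1371
G01 X55.539 Y73.173 F1371
G01 X61.274 Y69.006 F1371
G01 X68.362 Y69.006 F1371
G01 X74.097 Y73.173 F1371
G01 X76.288 Y79.915 F1371
G0 X27.293 Y104.712
M3 S912
G01 X54.548 Y104.712 F1371
G01 X54.548 Y83.553 F1371
G01 X27.293 Y83.553 F1371
G01 X27.293 Y104.712 F1371
G0 X232.801 Y25.516
M3 S548
G01 X250.984 Y10.007 F2195
G01 X120.718 Y48.313 F2195
G01 X98.649 Y11.882 F2195
G01 X265.087 Y14.060 F2195
G01 X170.379 Y90.393 F2195
G01 X232.801 Y25.516 F2195
M5
G0 X0.000 Y0.000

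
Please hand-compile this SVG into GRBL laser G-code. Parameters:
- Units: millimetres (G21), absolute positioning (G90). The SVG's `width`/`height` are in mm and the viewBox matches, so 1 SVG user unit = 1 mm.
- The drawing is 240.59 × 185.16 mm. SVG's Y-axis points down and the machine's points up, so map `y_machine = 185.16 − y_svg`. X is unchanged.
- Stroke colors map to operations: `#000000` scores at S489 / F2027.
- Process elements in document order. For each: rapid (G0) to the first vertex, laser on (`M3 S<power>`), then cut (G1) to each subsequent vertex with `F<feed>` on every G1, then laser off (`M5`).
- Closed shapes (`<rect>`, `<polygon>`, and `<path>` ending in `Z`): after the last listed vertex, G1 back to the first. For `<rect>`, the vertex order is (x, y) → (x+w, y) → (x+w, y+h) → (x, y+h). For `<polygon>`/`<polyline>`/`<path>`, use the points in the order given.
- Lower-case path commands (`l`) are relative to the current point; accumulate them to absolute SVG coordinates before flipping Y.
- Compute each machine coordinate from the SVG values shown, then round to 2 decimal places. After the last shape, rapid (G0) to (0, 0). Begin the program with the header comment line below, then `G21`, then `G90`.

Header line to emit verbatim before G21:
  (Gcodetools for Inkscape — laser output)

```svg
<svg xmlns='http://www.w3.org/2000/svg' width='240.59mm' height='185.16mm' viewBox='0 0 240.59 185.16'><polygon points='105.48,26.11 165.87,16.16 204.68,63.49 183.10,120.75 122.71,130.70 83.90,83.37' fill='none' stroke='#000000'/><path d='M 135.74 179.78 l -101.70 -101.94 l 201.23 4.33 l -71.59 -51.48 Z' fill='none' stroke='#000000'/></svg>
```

(Gcodetools for Inkscape — laser output)
G21
G90
G0 X105.48 Y159.05
M3 S489
G1 X165.87 Y169.00 F2027
G1 X204.68 Y121.67 F2027
G1 X183.10 Y64.41 F2027
G1 X122.71 Y54.46 F2027
G1 X83.90 Y101.79 F2027
G1 X105.48 Y159.05 F2027
M5
G0 X135.74 Y5.38
M3 S489
G1 X34.04 Y107.32 F2027
G1 X235.27 Y102.99 F2027
G1 X163.68 Y154.47 F2027
G1 X135.74 Y5.38 F2027
M5
G0 X0.00 Y0.00

viewBox `0 0 240.59 185.16` with mm width/height → 1 unit = 1 mm. Flip: y_m = 185.16 − y_svg.

**Shape 1** — `<polygon>` regular polygon, stroke `#000000` → score (S489, F2027). Machine vertices: (105.48,159.05) → (165.87,169.00) → (204.68,121.67) → (183.10,64.41) → (122.71,54.46) → (83.90,101.79) → (105.48,159.05). Closed: final G1 returns to the first vertex.

**Shape 2** — `<path>` closed polygon, stroke `#000000` → score (S489, F2027). Machine vertices: (135.74,5.38) → (34.04,107.32) → (235.27,102.99) → (163.68,154.47) → (135.74,5.38). Closed: final G1 returns to the first vertex.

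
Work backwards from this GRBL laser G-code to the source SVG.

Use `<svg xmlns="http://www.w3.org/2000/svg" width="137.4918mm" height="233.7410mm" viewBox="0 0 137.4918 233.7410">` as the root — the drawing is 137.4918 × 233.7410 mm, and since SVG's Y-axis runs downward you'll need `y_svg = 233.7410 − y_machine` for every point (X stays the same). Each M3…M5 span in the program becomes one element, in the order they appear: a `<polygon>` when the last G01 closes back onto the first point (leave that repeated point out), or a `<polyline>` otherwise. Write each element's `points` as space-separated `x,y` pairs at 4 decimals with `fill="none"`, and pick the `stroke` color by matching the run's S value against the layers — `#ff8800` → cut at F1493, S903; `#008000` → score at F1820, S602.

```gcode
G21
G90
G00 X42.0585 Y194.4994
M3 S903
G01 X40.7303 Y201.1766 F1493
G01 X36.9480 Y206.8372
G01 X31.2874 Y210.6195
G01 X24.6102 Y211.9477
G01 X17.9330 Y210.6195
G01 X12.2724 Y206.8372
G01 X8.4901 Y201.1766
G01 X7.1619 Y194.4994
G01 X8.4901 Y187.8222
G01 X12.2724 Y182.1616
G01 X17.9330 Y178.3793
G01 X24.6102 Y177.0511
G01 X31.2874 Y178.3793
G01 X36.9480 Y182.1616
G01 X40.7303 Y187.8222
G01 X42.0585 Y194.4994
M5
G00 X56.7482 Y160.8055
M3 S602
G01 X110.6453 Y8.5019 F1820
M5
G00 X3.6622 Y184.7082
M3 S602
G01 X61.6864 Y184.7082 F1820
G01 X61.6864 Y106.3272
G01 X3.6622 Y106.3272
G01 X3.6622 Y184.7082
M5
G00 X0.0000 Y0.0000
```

y_svg = 233.7410 − y_m.

[1] S903→`#ff8800` (cut); closed run; points: 42.0585,39.2416 40.7303,32.5644 36.9480,26.9038 31.2874,23.1215 24.6102,21.7933 17.9330,23.1215 12.2724,26.9038 8.4901,32.5644 7.1619,39.2416 8.4901,45.9188 12.2724,51.5794 17.9330,55.3617 24.6102,56.6899 31.2874,55.3617 36.9480,51.5794 40.7303,45.9188

[2] S602→`#008000` (score); open run; points: 56.7482,72.9355 110.6453,225.2391

[3] S602→`#008000` (score); closed run; points: 3.6622,49.0328 61.6864,49.0328 61.6864,127.4138 3.6622,127.4138

<svg xmlns="http://www.w3.org/2000/svg" width="137.4918mm" height="233.7410mm" viewBox="0 0 137.4918 233.7410">
  <polygon points="42.0585,39.2416 40.7303,32.5644 36.9480,26.9038 31.2874,23.1215 24.6102,21.7933 17.9330,23.1215 12.2724,26.9038 8.4901,32.5644 7.1619,39.2416 8.4901,45.9188 12.2724,51.5794 17.9330,55.3617 24.6102,56.6899 31.2874,55.3617 36.9480,51.5794 40.7303,45.9188" fill="none" stroke="#ff8800"/>
  <polyline points="56.7482,72.9355 110.6453,225.2391" fill="none" stroke="#008000"/>
  <polygon points="3.6622,49.0328 61.6864,49.0328 61.6864,127.4138 3.6622,127.4138" fill="none" stroke="#008000"/>
</svg>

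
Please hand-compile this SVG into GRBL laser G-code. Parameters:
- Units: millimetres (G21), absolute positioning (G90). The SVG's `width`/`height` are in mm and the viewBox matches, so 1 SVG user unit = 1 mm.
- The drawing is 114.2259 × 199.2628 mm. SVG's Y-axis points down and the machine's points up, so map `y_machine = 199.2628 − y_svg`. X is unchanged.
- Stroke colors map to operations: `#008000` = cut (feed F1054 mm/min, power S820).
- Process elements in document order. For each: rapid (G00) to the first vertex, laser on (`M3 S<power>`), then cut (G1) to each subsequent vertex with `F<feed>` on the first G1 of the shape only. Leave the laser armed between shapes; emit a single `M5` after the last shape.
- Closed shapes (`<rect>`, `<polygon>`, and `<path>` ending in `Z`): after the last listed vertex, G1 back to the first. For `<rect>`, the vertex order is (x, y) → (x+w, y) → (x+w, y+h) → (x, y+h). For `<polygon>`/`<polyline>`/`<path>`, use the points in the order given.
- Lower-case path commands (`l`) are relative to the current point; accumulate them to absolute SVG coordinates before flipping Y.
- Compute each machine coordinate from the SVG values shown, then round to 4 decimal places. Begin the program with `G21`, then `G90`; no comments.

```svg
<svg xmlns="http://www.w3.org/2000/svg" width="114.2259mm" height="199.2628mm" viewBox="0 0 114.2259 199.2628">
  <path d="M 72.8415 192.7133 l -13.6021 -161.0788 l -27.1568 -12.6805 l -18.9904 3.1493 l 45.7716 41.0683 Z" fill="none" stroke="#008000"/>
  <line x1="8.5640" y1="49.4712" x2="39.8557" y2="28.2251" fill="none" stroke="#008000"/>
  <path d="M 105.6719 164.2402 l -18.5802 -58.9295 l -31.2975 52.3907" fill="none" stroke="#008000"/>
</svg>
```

1 u = 1 mm; y_m = 199.2628 − y.

[1] `<path>` closed polygon, #008000→cut S820 F1054: (72.8415,6.5495) → (59.2394,167.6283) → (32.0826,180.3088) → (13.0922,177.1595) → (58.8638,136.0912) → (72.8415,6.5495) (closed)

[2] `<line>` line segment, #008000→cut S820 F1054: (8.5640,149.7916) → (39.8557,171.0377)

[3] `<path>` open polyline, #008000→cut S820 F1054: (105.6719,35.0226) → (87.0917,93.9521) → (55.7942,41.5614)

G21
G90
G00 X72.8415 Y6.5495
M3 S820
G1 X59.2394 Y167.6283 F1054
G1 X32.0826 Y180.3088
G1 X13.0922 Y177.1595
G1 X58.8638 Y136.0912
G1 X72.8415 Y6.5495
G00 X8.5640 Y149.7916
M3 S820
G1 X39.8557 Y171.0377 F1054
G00 X105.6719 Y35.0226
M3 S820
G1 X87.0917 Y93.9521 F1054
G1 X55.7942 Y41.5614
M5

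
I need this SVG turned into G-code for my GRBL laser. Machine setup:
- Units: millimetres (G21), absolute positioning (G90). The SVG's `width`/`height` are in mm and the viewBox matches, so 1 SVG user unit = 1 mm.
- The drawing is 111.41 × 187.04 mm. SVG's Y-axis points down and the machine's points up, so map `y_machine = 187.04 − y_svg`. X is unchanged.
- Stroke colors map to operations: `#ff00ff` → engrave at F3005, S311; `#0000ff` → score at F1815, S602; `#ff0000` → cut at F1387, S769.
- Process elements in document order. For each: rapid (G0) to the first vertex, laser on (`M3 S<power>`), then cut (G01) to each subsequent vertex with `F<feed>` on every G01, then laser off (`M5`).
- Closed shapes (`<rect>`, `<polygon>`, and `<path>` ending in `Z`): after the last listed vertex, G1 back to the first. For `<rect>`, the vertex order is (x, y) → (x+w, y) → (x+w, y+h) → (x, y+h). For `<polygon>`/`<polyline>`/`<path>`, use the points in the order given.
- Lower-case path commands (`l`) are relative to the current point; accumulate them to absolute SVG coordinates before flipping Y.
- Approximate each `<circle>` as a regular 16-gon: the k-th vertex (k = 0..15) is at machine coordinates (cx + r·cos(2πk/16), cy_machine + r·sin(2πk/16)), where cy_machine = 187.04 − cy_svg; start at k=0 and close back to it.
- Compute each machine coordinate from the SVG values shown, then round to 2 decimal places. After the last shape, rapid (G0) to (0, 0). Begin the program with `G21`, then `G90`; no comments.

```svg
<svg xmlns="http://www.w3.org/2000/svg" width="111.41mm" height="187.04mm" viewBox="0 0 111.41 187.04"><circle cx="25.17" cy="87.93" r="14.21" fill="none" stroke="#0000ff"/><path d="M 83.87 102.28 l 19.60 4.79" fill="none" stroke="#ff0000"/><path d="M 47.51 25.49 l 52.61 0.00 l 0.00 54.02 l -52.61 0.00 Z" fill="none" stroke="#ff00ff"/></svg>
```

1 u = 1 mm; y_m = 187.04 − y.

[1] `<circle>` circle, #0000ff→score S602 F1815: (39.38,99.11) → (38.30,104.55) → (35.22,109.16) → (30.61,112.24) → (25.17,113.32) → (19.73,112.24) → (15.12,109.16) → (12.04,104.55) → (10.96,99.11) → (12.04,93.67) → (15.12,89.06) → (19.73,85.98) → (25.17,84.90) → (30.61,85.98) → (35.22,89.06) → (38.30,93.67) → (39.38,99.11) (closed)

[2] `<path>` line segment, #ff0000→cut S769 F1387: (83.87,84.76) → (103.47,79.97)

[3] `<path>` rectangle, #ff00ff→engrave S311 F3005: (47.51,161.55) → (100.12,161.55) → (100.12,107.53) → (47.51,107.53) → (47.51,161.55) (closed)

G21
G90
G0 X39.38 Y99.11
M3 S602
G01 X38.30 Y104.55 F1815
G01 X35.22 Y109.16 F1815
G01 X30.61 Y112.24 F1815
G01 X25.17 Y113.32 F1815
G01 X19.73 Y112.24 F1815
G01 X15.12 Y109.16 F1815
G01 X12.04 Y104.55 F1815
G01 X10.96 Y99.11 F1815
G01 X12.04 Y93.67 F1815
G01 X15.12 Y89.06 F1815
G01 X19.73 Y85.98 F1815
G01 X25.17 Y84.90 F1815
G01 X30.61 Y85.98 F1815
G01 X35.22 Y89.06 F1815
G01 X38.30 Y93.67 F1815
G01 X39.38 Y99.11 F1815
M5
G0 X83.87 Y84.76
M3 S769
G01 X103.47 Y79.97 F1387
M5
G0 X47.51 Y161.55
M3 S311
G01 X100.12 Y161.55 F3005
G01 X100.12 Y107.53 F3005
G01 X47.51 Y107.53 F3005
G01 X47.51 Y161.55 F3005
M5
G0 X0.00 Y0.00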